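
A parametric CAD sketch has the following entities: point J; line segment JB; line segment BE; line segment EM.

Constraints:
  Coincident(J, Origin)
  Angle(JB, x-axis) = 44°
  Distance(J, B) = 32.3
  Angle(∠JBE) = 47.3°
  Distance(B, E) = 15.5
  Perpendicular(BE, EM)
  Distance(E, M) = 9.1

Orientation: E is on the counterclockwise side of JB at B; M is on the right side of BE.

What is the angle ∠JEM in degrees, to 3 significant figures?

165°

J is at the origin; JB runs at 44.0° with length 32.3, so B = 32.3·(cos 44.0°, sin 44.0°) = (23.2, 22.4). ∠JBE = 47.3°, so BE runs at 44.0° + (180° − 47.3°) = 177° from the x-axis; with |BE| = 15.5, E = B + 15.5·(cos 177°, sin 177°) = (7.76, 23.3). BE ⟂ EM; with |EM| = 9.1 on the right of BE, M = E + 9.1·(0.0576, 0.998) = (8.28, 32.4). Then cos ∠JEM = EJ·EM / (|EJ||EM|), giving 165°.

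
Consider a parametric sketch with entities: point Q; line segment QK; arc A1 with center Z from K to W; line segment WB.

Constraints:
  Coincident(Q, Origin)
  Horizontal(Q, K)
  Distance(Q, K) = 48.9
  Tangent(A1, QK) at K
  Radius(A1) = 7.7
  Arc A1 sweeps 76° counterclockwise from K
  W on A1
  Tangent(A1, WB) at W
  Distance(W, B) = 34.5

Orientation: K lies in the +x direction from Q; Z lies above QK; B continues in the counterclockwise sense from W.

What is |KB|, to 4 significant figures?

42.38

On A1, K sits at bearing -90° from Z; a 76° counterclockwise sweep puts W at bearing -14°, so W = Z + 7.7·(cos -14°, sin -14°) = (56.37, 5.837). A1 meets WB tangentially, so ZW is at right angles to WB, so WB runs along (−sin -14°, cos -14°); with |WB| = 34.5, B = (64.72, 39.31). Then |KB| = |B − K| = 42.38.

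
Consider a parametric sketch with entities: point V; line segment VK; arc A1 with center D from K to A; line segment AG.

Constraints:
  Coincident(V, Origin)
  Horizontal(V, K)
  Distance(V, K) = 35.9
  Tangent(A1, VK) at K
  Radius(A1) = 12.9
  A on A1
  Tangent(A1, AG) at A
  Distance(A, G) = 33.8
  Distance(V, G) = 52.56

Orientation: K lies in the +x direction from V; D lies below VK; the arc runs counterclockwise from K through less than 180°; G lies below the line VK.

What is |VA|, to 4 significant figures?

26.49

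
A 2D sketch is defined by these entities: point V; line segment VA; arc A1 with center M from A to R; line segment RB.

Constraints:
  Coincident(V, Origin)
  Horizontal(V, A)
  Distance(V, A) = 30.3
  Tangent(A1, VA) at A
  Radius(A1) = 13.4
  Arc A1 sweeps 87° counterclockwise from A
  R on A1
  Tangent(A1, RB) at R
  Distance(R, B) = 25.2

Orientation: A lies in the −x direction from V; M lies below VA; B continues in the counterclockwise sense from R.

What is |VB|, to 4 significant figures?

58.81

V is at the origin; VA is horizontal with |VA| = 30.3 and A on the −x side, so A = (-30.30, 0.000). A1 meets VA tangentially, so MA is at right angles to VA, so M = A + (0, -13.4) = (-30.30, -13.40). On A1, A sits at bearing 90° from M; an 87° counterclockwise sweep puts R at bearing 177°, so R = M + 13.4·(cos 177°, sin 177°) = (-43.68, -12.70). Tangency of A1 to RB means the radius MR is perpendicular to RB, so RB runs along (−sin 177°, cos 177°); with |RB| = 25.2, B = (-45.00, -37.86). Then |VB| = |B − V| = 58.81.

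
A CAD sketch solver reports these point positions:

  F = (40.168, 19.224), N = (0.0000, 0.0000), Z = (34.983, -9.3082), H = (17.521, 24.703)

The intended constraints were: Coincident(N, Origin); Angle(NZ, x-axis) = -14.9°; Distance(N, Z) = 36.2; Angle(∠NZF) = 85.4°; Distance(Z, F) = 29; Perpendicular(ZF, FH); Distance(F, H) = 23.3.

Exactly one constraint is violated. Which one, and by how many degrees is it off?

Perpendicular(ZF, FH) — off by 3.30°.

N = (0.00, 0.00) ✓; NZ at -14.90° ✓; |NZ| = 36.20 ✓; ∠NZF = 85.40° ✓; |ZF| = 29.00 ✓; ∠(ZF, FH) = 86.70° ✗; |FH| = 23.30 ✓.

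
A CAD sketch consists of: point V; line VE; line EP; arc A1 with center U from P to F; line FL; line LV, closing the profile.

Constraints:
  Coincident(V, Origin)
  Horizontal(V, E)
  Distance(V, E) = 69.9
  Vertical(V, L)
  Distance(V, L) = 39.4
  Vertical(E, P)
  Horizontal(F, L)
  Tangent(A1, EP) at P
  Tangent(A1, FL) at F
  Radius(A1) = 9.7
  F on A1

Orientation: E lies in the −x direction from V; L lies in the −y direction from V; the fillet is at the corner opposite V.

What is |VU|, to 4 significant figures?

67.13

V is at the origin; V and E share the same y with |VE| = 69.9 and E on the −x side, so E = (-69.90, 0.000). V and L share the same x with |VL| = 39.4 and L on the −y side, so L = (0.000, -39.40). The virtual corner opposite V is at (-69.90, -39.40). A1 meets EP tangentially, so UP is at right angles to EP and since A1 is tangent to FL there, UF ⟂ FL, with radius 9.7, so the center U sits 9.7 in from both sides at U = (-60.20, -29.70). Then |VU| = |U − V| = 67.13.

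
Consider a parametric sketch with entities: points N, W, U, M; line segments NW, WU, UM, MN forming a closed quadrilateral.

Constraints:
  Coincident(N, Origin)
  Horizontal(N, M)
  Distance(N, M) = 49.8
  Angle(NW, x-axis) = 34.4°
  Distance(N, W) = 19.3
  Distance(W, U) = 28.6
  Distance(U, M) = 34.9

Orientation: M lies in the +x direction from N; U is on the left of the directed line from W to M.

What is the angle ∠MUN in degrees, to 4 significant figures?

72.39°

Checks: |WU| = 28.60 ✓; |UM| = 34.90 ✓.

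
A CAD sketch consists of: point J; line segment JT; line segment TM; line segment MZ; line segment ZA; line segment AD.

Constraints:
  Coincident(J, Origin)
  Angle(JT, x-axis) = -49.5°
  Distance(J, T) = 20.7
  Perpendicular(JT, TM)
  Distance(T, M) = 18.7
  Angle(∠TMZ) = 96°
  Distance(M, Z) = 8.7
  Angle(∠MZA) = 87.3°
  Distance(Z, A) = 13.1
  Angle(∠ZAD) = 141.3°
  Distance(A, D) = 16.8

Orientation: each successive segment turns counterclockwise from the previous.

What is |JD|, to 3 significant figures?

22.2

J is at the origin; JT runs at -49.5° with length 20.7, so T = (13.4, -15.7). The perpendicularity gives TM at right angles to JT, so TM runs at 40.5°; with |TM| = 18.7, M = (27.7, -3.60). ∠TMZ = 96.0° gives MZ at 124° from the x-axis; with |MZ| = 8.7, Z = (22.7, 3.57). ∠MZA = 87.3° gives ZA at -143° from the x-axis; with |ZA| = 13.1, A = (12.3, -4.35). ∠ZAD = 141.3° gives AD at -104° from the x-axis; with |AD| = 16.8, D = (8.21, -20.6). Then |JD| = |D − J| = 22.2.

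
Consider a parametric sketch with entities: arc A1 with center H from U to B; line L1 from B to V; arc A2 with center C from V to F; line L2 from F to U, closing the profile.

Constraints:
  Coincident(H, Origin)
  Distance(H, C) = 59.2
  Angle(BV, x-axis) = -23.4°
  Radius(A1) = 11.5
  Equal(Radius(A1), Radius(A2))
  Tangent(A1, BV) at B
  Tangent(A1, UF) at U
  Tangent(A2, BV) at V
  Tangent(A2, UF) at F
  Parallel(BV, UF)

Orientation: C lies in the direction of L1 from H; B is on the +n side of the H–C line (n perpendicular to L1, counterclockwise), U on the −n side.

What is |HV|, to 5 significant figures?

60.307

Tangency of A1 to both parallel lines with radius 11.5 puts B and U at H ± 11.5·n: B = (4.5672, 10.554), U = (-4.5672, -10.554). Equal radii place V and F the same way about C: V = C + 11.5·n = (58.898, -12.957), F = C − 11.5·n = (49.764, -34.065). Then |HV| = |V − H| = 60.307.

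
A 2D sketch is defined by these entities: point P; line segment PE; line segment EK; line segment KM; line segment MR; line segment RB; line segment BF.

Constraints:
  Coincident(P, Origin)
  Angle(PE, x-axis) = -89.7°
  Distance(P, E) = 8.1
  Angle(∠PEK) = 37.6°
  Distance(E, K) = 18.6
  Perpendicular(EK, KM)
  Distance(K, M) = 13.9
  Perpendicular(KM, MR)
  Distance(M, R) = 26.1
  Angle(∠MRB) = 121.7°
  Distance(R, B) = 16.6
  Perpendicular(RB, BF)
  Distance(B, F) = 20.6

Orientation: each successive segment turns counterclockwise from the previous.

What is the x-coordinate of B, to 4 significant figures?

-9.611

P is at the origin; PE runs at -89.7° with length 8.1, so E = (0.04241, -8.100). ∠PEK = 37.6° gives EK at 52.70° from the x-axis; with |EK| = 18.6, K = (11.31, 6.696). EK is perpendicular to KM, so KM runs at 142.7°; with |KM| = 13.9, M = (0.2567, 15.12). KM is perpendicular to MR, so MR runs at -127.3°; with |MR| = 26.1, R = (-15.56, -5.643). ∠MRB = 121.7° gives RB at -69.00° from the x-axis; with |RB| = 16.6, B = (-9.611, -21.14). So B.x = -9.611.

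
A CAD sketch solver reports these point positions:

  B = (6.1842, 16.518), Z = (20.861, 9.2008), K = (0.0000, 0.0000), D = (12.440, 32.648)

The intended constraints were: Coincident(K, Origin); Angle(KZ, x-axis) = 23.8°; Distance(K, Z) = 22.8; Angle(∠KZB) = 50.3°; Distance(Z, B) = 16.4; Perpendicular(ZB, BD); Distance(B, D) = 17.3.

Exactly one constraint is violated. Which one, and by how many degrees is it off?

Perpendicular(ZB, BD) — off by 5.30°.

K = (0.00, 0.00) ✓; KZ at 23.80° ✓; |KZ| = 22.80 ✓; ∠KZB = 50.30° ✓; |ZB| = 16.40 ✓; ∠(ZB, BD) = 84.70° ✗; |BD| = 17.30 ✓.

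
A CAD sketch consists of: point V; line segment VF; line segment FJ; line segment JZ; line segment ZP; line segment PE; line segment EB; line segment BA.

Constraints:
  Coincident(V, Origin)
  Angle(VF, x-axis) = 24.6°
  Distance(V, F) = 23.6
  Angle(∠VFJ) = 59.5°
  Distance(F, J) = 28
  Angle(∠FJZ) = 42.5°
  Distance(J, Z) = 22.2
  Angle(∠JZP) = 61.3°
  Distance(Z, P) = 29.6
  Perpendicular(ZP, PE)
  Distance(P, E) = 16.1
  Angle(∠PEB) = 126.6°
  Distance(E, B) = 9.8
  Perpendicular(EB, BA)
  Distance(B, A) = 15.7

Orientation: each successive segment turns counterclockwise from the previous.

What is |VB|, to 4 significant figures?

35.39

V is at the origin; VF runs at 24.6° with length 23.6, so F = (21.46, 9.824). ∠VFJ = 59.5° gives FJ at 145.1° from the x-axis; with |FJ| = 28.0, J = (-1.506, 25.84). ∠FJZ = 42.5° gives JZ at -77.40° from the x-axis; with |JZ| = 22.2, Z = (3.336, 4.179). ∠JZP = 61.3° gives ZP at 41.30° from the x-axis; with |ZP| = 29.6, P = (25.57, 23.72). The perpendicularity gives PE at right angles to ZP, so PE runs at 131.3°; with |PE| = 16.1, E = (14.95, 35.81). ∠PEB = 126.6° gives EB at -175.3° from the x-axis; with |EB| = 9.8, B = (5.181, 35.01). Then |VB| = |B − V| = 35.39.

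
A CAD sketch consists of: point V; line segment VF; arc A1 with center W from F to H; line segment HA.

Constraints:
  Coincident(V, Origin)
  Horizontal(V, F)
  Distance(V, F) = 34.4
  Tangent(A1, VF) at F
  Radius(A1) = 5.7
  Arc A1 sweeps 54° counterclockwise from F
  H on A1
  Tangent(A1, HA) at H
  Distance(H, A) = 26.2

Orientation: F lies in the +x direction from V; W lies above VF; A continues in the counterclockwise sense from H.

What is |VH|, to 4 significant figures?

39.08

The tangent condition forces WF to be normal to VF, so W = F + (0, 5.7) = (34.40, 5.700). On A1, F sits at bearing -90° from W; a 54° counterclockwise sweep puts H at bearing -36°, so H = W + 5.7·(cos -36°, sin -36°) = (39.01, 2.350). Then |VH| = |H − V| = 39.08.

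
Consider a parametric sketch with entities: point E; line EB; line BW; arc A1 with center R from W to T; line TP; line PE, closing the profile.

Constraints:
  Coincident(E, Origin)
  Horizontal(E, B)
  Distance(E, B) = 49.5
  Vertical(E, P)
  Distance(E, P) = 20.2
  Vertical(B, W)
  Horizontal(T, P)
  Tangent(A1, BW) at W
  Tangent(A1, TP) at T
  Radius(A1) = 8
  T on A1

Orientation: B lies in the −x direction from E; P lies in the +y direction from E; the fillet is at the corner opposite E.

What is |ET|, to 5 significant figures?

46.155

E is at the origin; E and B share the same y with |EB| = 49.5 and B on the −x side, so B = (-49.500, 0.0000). EP is vertical with |EP| = 20.2 and P on the +y side, so P = (0.0000, 20.200). The virtual corner opposite E is at (-49.500, 20.200). The tangent condition forces RW to be normal to BW and the tangent condition forces RT to be normal to TP, with radius 8.0, so the center R sits 8.0 in from both sides at R = (-41.500, 12.200). That places the tangent points at W = (-49.500, 12.200) on BW and T = (-41.500, 20.200) on TP. Then |ET| = |T − E| = 46.155.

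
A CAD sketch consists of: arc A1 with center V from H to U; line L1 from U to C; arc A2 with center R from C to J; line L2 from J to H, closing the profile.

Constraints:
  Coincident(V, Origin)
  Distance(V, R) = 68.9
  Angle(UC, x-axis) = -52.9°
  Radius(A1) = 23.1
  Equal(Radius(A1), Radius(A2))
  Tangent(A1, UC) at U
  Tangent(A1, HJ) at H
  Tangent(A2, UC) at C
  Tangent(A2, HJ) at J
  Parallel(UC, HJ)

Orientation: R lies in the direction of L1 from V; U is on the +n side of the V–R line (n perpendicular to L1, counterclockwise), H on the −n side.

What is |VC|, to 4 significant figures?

72.67

The slot axis is L1's direction at -52.9°, so u = (cos -52.9°, sin -52.9°) = (0.6032, -0.7976) and n = (−sin -52.9°, cos -52.9°) = (0.7976, 0.6032). V is at the origin and R lies 68.9 along u from V, so R = 68.9·u = (41.56, -54.95). Tangency of A1 to both parallel lines with radius 23.1 puts U and H at V ± 23.1·n: U = (18.42, 13.93), H = (-18.42, -13.93). Equal radii place C and J the same way about R: C = R + 23.1·n = (59.99, -41.02), J = R − 23.1·n = (23.14, -68.89). Then |VC| = |C − V| = 72.67.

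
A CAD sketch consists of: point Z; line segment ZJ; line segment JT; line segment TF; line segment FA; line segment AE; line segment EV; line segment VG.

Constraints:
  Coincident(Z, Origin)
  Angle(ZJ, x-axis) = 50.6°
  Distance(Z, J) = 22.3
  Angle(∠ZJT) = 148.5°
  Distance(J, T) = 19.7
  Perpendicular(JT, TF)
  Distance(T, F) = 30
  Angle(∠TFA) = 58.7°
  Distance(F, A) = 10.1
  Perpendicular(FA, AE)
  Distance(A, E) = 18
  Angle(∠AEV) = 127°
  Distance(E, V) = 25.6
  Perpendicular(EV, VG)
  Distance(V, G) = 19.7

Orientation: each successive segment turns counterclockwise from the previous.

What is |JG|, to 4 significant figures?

54.67

Z is at the origin; ZJ runs at 50.6° with length 22.3, so J = (14.15, 17.23). ∠ZJT = 148.5° gives JT at 82.10° from the x-axis; with |JT| = 19.7, T = (16.86, 36.74). JT is perpendicular to TF, so TF runs at 172.1°; with |TF| = 30.0, F = (-12.85, 40.87). ∠TFA = 58.7° gives FA at -66.60° from the x-axis; with |FA| = 10.1, A = (-8.842, 31.60). FA is perpendicular to AE, so AE runs at 23.40°; with |AE| = 18.0, E = (7.678, 38.75). ∠AEV = 127.0° gives EV at 76.40° from the x-axis; with |EV| = 25.6, V = (13.70, 63.63). The perpendicularity gives VG at right angles to EV, so VG runs at 166.4°; with |VG| = 19.7, G = (-5.450, 68.26). Then |JG| = |G − J| = 54.67.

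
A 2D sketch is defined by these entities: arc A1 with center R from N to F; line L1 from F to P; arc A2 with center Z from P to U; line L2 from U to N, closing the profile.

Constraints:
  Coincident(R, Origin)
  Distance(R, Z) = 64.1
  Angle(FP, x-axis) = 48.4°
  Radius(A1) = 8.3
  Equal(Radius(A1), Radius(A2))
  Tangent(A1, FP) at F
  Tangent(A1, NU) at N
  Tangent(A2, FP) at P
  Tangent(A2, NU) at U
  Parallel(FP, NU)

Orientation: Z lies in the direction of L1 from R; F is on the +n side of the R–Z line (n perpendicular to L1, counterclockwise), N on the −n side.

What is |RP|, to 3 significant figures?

64.6

Tangency of A1 to both parallel lines with radius 8.3 puts F and N at R ± 8.3·n: F = (-6.21, 5.51), N = (6.21, -5.51). Equal radii place P and U the same way about Z: P = Z + 8.3·n = (36.4, 53.4), U = Z − 8.3·n = (48.8, 42.4). Then |RP| = |P − R| = 64.6.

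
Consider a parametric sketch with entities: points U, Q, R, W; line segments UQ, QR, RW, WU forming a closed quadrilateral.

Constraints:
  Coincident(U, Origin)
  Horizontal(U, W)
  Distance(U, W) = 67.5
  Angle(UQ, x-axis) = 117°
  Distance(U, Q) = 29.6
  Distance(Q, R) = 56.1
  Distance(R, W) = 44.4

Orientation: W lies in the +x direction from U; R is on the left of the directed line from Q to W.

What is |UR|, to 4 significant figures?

55.29

Checks: |QR| = 56.10 ✓; |RW| = 44.40 ✓.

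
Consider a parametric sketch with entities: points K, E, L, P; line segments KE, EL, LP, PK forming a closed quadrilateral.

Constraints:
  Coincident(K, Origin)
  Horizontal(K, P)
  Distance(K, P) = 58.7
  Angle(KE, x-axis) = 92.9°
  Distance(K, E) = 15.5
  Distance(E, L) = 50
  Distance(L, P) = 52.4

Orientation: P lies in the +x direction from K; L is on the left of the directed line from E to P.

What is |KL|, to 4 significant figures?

60.68

K is at the origin; KP is horizontal with |KP| = 58.7 and P in +x, so P = (58.7, 0). KE runs at 92.9° with |KE| = 15.5, so E = (-0.7842, 15.48). L is determined by |EL| = 50.0 and |LP| = 52.4 together: it lies at the intersection of circle(E, 50.0) and circle(P, 52.4). With |EP| = 61.47, the foot of the radical line on EP is 28.73 from E and the perpendicular offset is √(50.0² − 28.73²) = 40.92. Taking the left-of-EP solution: L = (37.33, 47.84).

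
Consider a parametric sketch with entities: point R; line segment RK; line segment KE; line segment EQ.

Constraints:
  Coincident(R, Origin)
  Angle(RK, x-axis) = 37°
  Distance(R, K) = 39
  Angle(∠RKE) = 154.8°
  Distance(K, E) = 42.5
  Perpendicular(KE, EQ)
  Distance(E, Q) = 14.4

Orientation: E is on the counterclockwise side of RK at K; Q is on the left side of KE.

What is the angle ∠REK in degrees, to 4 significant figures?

12.05°

R is at the origin; RK runs at 37.0° with length 39.0, so K = 39.0·(cos 37.0°, sin 37.0°) = (31.15, 23.47). ∠RKE = 154.8°, so KE runs at 37.0° + (180° − 154.8°) = 62.20° from the x-axis; with |KE| = 42.5, E = K + 42.5·(cos 62.20°, sin 62.20°) = (50.97, 61.07). Then cos ∠REK = ER·EK / (|ER||EK|), giving 12.05°.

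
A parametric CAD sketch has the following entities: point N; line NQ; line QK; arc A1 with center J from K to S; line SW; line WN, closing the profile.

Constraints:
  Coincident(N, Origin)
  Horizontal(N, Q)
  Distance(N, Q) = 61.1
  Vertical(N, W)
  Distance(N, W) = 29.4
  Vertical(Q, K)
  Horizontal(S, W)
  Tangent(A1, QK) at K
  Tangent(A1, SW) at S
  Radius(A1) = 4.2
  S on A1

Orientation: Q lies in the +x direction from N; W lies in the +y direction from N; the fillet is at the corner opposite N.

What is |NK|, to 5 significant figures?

66.093

N is at the origin; N and Q share the same y with |NQ| = 61.1 and Q on the +x side, so Q = (61.100, 0.0000). N and W share the same x with |NW| = 29.4 and W on the +y side, so W = (0.0000, 29.400). The virtual corner opposite N is at (61.100, 29.400). Tangency of A1 to QK means the radius JK is perpendicular to QK and the tangent condition forces JS to be normal to SW, with radius 4.2, so the center J sits 4.2 in from both sides at J = (56.900, 25.200). That places the tangent points at K = (61.100, 25.200) on QK and S = (56.900, 29.400) on SW. Then |NK| = |K − N| = 66.093.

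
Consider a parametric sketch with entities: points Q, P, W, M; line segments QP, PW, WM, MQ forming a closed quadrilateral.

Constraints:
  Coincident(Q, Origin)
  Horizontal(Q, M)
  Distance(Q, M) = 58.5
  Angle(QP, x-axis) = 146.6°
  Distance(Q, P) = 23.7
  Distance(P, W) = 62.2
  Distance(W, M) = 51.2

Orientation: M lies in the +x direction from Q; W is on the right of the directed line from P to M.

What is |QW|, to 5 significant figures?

39.994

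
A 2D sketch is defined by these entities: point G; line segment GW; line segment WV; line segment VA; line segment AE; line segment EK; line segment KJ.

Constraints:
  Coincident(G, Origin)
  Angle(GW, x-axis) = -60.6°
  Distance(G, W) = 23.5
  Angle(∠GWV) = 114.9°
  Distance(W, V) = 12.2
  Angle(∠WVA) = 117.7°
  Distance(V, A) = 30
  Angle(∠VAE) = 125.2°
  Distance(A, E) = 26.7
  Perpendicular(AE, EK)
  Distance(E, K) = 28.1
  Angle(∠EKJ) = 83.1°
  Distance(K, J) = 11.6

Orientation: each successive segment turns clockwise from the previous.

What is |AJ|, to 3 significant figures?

30.7

AE is perpendicular to EK, so EK runs at 27.2°; with |EK| = 28.1, K = (-12.5, 10.4). ∠EKJ = 83.1° gives KJ at -69.7° from the x-axis; with |KJ| = 11.6, J = (-8.48, -0.493). Then |AJ| = |J − A| = 30.7.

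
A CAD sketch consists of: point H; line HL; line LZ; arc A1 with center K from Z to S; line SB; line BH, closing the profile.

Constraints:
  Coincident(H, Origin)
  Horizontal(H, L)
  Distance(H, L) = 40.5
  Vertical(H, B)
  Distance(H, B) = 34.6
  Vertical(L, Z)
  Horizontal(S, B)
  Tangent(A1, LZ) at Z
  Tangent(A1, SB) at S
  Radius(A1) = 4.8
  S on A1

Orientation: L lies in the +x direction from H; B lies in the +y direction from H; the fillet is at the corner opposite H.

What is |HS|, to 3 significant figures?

49.7

H is at the origin; H and L share the same y with |HL| = 40.5 and L on the +x side, so L = (40.5, 0.00). H and B share the same x with |HB| = 34.6 and B on the +y side, so B = (0.00, 34.6). The virtual corner opposite H is at (40.5, 34.6). Since A1 is tangent to LZ there, KZ ⟂ LZ and the tangent condition forces KS to be normal to SB, with radius 4.8, so the center K sits 4.8 in from both sides at K = (35.7, 29.8). That places the tangent points at Z = (40.5, 29.8) on LZ and S = (35.7, 34.6) on SB. Then |HS| = |S − H| = 49.7.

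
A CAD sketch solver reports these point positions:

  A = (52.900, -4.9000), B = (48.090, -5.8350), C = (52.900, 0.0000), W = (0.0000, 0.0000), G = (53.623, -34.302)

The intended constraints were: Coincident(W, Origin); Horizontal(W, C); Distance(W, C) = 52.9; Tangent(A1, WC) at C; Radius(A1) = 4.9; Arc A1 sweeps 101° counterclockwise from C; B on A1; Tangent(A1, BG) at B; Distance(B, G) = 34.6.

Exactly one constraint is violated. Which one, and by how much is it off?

Distance(B, G) = 34.6 — off by 5.60.

W = (0.00, 0.00) ✓; W.y = 0.00, C.y = 0.00 ✓; |WC| = 52.90 ✓; ∠(AC, CW) = 90.00° ✓; |AC| = 4.900 ✓; bearing(A→B) − bearing(A→C) = 101.0° ✓; |AB| = 4.900 ✓; ∠(AB, BG) = 90.00° ✓; |BG| = 29.00 ✗.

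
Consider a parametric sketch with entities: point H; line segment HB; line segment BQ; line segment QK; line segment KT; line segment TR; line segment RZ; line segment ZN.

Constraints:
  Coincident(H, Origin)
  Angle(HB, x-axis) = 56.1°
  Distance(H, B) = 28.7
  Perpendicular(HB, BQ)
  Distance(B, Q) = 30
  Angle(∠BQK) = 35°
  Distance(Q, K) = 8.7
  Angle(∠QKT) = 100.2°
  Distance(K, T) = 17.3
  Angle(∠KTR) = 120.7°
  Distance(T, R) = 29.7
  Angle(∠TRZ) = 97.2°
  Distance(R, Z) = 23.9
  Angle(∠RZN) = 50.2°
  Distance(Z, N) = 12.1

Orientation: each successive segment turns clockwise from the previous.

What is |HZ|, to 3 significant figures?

74.5

H is at the origin; HB runs at 56.1° with length 28.7, so B = (16.0, 23.8). HB is perpendicular to BQ, so BQ runs at -33.9°; with |BQ| = 30.0, Q = (40.9, 7.09). ∠BQK = 35.0° gives QK at -179° from the x-axis; with |QK| = 8.7, K = (32.2, 6.92). ∠QKT = 100.2° gives KT at 101° from the x-axis; with |KT| = 17.3, T = (28.8, 23.9). ∠KTR = 120.7° gives TR at 42.0° from the x-axis; with |TR| = 29.7, R = (50.9, 43.8). ∠TRZ = 97.2° gives RZ at -40.8° from the x-axis; with |RZ| = 23.9, Z = (69.0, 28.1). Then |HZ| = |Z − H| = 74.5.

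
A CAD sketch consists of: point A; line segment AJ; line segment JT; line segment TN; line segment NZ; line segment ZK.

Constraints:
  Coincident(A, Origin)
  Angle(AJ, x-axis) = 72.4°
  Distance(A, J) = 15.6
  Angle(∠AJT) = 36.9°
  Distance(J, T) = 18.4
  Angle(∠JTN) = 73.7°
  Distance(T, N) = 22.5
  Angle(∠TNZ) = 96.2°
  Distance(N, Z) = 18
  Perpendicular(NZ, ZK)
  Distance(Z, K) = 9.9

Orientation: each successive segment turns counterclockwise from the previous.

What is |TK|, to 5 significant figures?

23.934

∠TNZ = 96.2° gives NZ at 45.600° from the x-axis; with |NZ| = 18.0, Z = (20.013, 3.1312). NZ ⟂ ZK, so ZK runs at 135.60°; with |ZK| = 9.9, K = (12.940, 10.058). Then |TK| = |K − T| = 23.934.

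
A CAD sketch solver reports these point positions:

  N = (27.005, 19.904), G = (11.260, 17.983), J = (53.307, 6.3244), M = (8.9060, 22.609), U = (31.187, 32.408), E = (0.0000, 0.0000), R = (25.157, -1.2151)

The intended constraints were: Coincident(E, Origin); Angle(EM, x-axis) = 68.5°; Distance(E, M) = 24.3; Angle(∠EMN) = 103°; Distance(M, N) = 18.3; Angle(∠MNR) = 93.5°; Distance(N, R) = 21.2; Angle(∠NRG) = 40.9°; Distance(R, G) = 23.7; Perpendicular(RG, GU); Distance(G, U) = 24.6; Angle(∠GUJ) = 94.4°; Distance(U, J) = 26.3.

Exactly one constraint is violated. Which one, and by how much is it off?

Distance(U, J) = 26.3 — off by 7.90.

E = (0.00, 0.00) ✓; EM at 68.50° ✓; |EM| = 24.30 ✓; ∠EMN = 103.0° ✓; |MN| = 18.30 ✓; ∠MNR = 93.50° ✓; |NR| = 21.20 ✓; ∠NRG = 40.90° ✓; |RG| = 23.70 ✓; ∠(RG, GU) = 90.00° ✓; |GU| = 24.60 ✓; ∠GUJ = 94.40° ✓; |UJ| = 34.20 ✗.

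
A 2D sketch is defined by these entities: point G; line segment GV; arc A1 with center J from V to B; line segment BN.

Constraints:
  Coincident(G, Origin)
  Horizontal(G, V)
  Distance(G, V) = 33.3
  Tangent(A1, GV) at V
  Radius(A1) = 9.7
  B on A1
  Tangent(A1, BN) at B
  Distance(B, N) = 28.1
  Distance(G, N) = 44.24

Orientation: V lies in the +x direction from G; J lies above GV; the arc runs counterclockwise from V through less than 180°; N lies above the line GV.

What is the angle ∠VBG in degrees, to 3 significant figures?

43.3°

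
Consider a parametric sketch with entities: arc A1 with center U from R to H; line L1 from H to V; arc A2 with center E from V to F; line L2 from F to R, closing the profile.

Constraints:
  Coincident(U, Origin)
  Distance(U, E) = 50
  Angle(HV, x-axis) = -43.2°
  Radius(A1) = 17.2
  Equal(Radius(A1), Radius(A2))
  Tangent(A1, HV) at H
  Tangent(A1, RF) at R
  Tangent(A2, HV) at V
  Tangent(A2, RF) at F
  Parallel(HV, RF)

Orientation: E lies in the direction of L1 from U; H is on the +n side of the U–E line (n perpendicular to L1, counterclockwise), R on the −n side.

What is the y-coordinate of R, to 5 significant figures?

-12.538

The slot axis is L1's direction at -43.2°, so u = (cos -43.2°, sin -43.2°) = (0.72897, -0.68455) and n = (−sin -43.2°, cos -43.2°) = (0.68455, 0.72897). U is at the origin and E lies 50.0 along u from U, so E = 50.0·u = (36.448, -34.227). Tangency of A1 to both parallel lines with radius 17.2 puts H and R at U ± 17.2·n: H = (11.774, 12.538), R = (-11.774, -12.538). So R.y = -12.538.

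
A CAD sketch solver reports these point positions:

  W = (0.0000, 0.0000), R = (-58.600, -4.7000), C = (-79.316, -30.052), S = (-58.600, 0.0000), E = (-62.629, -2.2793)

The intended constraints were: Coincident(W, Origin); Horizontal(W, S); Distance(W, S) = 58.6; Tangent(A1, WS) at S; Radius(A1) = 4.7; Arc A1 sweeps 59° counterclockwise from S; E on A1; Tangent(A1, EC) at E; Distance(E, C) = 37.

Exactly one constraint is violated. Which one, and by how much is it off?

Distance(E, C) = 37 — off by 4.60.

W = (0.00, 0.00) ✓; W.y = 0.00, S.y = 0.00 ✓; |WS| = 58.60 ✓; ∠(RS, SW) = 90.00° ✓; |RS| = 4.700 ✓; bearing(R→E) − bearing(R→S) = 59.00° ✓; |RE| = 4.700 ✓; ∠(RE, EC) = 90.00° ✓; |EC| = 32.40 ✗.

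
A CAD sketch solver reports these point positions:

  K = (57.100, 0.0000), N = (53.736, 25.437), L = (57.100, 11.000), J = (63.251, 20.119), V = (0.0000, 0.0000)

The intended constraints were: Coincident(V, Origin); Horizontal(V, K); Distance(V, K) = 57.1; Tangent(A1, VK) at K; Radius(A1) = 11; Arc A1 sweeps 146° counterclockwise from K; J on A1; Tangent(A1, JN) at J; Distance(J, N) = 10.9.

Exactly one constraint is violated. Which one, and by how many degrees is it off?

Tangent(A1, JN) at J — off by 4.80°.

V = (0.00, 0.00) ✓; V.y = 0.00, K.y = 0.00 ✓; |VK| = 57.10 ✓; ∠(LK, KV) = 90.00° ✓; |LK| = 11.00 ✓; bearing(L→J) − bearing(L→K) = 146.0° ✓; |LJ| = 11.00 ✓; ∠(LJ, JN) = 85.20° ✗; |JN| = 10.90 ✓.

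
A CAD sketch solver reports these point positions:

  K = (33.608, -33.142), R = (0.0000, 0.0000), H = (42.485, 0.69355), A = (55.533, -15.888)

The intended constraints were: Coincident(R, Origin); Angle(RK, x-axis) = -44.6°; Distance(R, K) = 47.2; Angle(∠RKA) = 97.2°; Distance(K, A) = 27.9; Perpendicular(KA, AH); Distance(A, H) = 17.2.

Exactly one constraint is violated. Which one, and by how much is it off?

Distance(A, H) = 17.2 — off by 3.90.

R = (0.00, 0.00) ✓; RK at -44.60° ✓; |RK| = 47.20 ✓; ∠RKA = 97.20° ✓; |KA| = 27.90 ✓; ∠(KA, AH) = 90.00° ✓; |AH| = 21.10 ✗.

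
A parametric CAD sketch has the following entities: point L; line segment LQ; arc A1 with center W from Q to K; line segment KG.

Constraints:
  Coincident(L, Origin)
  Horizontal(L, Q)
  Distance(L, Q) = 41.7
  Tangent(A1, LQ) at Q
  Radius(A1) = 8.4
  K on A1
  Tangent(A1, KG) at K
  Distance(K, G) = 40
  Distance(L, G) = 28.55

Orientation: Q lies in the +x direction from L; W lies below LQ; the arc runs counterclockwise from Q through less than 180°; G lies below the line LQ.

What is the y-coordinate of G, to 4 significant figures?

-27.95

Checks: |WK| = 8.400 ✓; ∠(WK, KG) = 90.00° ✓; |KG| = 40.00 ✓; |LG| = 28.55 ✓.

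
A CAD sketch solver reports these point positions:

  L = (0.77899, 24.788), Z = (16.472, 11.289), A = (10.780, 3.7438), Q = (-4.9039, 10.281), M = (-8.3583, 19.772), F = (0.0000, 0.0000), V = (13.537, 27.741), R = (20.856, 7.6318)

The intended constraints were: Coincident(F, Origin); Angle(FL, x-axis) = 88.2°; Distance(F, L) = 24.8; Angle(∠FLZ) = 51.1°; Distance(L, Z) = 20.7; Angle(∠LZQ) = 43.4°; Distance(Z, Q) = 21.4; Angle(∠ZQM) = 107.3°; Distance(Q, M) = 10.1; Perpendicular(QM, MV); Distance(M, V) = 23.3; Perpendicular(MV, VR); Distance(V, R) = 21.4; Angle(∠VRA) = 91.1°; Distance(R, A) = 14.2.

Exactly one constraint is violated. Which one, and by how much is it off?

Distance(R, A) = 14.2 — off by 3.40.

F = (0.00, 0.00) ✓; FL at 88.20° ✓; |FL| = 24.80 ✓; ∠FLZ = 51.10° ✓; |LZ| = 20.70 ✓; ∠LZQ = 43.40° ✓; |ZQ| = 21.40 ✓; ∠ZQM = 107.3° ✓; |QM| = 10.10 ✓; ∠(QM, MV) = 90.00° ✓; |MV| = 23.30 ✓; ∠(MV, VR) = 90.00° ✓; |VR| = 21.40 ✓; ∠VRA = 91.10° ✓; |RA| = 10.80 ✗.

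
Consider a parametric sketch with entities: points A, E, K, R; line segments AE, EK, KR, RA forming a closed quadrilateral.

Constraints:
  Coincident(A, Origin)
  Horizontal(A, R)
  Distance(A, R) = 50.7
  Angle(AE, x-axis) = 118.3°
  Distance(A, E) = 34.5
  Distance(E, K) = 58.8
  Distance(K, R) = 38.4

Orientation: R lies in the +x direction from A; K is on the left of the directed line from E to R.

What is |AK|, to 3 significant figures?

56.3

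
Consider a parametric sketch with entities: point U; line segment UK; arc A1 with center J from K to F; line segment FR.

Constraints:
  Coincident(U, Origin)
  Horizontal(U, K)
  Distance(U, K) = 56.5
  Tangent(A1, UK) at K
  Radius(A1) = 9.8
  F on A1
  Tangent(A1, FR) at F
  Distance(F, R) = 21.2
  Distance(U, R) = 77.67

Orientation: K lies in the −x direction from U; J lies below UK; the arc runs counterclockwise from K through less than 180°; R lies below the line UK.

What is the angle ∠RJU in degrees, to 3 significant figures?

145°

Checks: |JK| = 9.800 ✓; |JF| = 9.800 ✓; ∠(JF, FR) = 90.00° ✓; |FR| = 21.20 ✓; |UR| = 77.67 ✓.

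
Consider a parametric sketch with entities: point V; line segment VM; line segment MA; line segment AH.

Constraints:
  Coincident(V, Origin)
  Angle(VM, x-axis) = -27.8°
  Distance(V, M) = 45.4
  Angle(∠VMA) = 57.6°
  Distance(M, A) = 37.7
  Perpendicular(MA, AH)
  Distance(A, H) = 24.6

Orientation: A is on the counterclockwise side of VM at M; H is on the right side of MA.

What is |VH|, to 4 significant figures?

64.34

∠VMA = 57.6°, so MA runs at -27.8° + (180° − 57.6°) = 94.60° from the x-axis; with |MA| = 37.7, A = M + 37.7·(cos 94.60°, sin 94.60°) = (37.14, 16.40). MA ⟂ AH; with |AH| = 24.6 on the right of MA, H = A + 24.6·(0.9968, 0.08020) = (61.66, 18.38). Then |VH| = |H − V| = 64.34.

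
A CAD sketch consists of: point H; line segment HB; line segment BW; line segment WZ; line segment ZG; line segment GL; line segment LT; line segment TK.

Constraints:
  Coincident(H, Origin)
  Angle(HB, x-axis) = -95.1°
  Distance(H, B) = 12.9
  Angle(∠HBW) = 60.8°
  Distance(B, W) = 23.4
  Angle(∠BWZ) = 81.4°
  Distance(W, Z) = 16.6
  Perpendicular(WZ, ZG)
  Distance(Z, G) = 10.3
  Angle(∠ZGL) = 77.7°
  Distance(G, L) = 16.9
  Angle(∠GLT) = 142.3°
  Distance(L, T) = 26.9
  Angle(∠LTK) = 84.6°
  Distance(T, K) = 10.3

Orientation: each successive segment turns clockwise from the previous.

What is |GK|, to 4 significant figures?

39.30

∠GLT = 142.3° gives LT at 177.1° from the x-axis; with |LT| = 26.9, T = (-42.38, -2.798). ∠LTK = 84.6° gives TK at 81.70° from the x-axis; with |TK| = 10.3, K = (-40.89, 7.394). Then |GK| = |K − G| = 39.30.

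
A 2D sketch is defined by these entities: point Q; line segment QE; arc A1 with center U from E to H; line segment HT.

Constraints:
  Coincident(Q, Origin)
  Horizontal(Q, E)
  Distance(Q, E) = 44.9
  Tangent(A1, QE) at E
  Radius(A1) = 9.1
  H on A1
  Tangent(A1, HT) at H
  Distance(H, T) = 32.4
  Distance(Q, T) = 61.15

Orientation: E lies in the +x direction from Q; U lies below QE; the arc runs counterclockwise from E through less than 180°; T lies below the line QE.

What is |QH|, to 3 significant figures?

37.8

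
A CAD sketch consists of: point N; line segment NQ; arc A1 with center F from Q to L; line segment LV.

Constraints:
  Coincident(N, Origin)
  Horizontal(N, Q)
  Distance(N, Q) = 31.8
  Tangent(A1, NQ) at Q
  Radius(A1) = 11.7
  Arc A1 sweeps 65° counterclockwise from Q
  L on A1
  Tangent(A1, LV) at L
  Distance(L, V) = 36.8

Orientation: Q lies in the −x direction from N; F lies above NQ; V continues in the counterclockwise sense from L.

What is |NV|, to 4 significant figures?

40.50

N is at the origin; N and Q share the same y with |NQ| = 31.8 and Q on the −x side, so Q = (-31.80, 0.000). The tangent condition forces FQ to be normal to NQ, so F = Q + (0, 11.7) = (-31.80, 11.70). On A1, Q sits at bearing -90° from F; a 65° counterclockwise sweep puts L at bearing -25°, so L = F + 11.7·(cos -25°, sin -25°) = (-21.20, 6.755). Since A1 is tangent to LV there, FL ⟂ LV, so LV runs along (−sin -25°, cos -25°); with |LV| = 36.8, V = (-5.644, 40.11). Then |NV| = |V − N| = 40.50.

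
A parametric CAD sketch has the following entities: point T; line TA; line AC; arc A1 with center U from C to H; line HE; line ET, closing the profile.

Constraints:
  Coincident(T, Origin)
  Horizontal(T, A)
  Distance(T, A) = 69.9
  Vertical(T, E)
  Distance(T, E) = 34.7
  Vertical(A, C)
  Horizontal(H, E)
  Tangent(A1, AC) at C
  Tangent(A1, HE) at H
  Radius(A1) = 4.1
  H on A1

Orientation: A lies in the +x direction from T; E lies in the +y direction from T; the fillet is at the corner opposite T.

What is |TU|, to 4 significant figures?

72.57

T is at the origin; T and A share the same y with |TA| = 69.9 and A on the +x side, so A = (69.90, 0.000). TE is vertical with |TE| = 34.7 and E on the +y side, so E = (0.000, 34.70). The virtual corner opposite T is at (69.90, 34.70). A1 meets AC tangentially, so UC is at right angles to AC and tangency of A1 to HE means the radius UH is perpendicular to HE, with radius 4.1, so the center U sits 4.1 in from both sides at U = (65.80, 30.60). Then |TU| = |U − T| = 72.57.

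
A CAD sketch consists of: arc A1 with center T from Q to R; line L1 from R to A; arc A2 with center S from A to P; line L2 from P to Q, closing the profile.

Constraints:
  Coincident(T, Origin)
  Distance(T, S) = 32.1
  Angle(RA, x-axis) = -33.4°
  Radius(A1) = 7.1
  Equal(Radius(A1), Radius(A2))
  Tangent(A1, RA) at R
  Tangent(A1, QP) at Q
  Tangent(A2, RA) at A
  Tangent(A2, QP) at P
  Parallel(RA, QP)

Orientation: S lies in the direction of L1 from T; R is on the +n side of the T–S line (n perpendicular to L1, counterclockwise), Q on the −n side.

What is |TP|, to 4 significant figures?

32.88

Tangency of A1 to both parallel lines with radius 7.1 puts R and Q at T ± 7.1·n: R = (3.908, 5.927), Q = (-3.908, -5.927). Equal radii place A and P the same way about S: A = S + 7.1·n = (30.71, -11.74), P = S − 7.1·n = (22.89, -23.60). Then |TP| = |P − T| = 32.88.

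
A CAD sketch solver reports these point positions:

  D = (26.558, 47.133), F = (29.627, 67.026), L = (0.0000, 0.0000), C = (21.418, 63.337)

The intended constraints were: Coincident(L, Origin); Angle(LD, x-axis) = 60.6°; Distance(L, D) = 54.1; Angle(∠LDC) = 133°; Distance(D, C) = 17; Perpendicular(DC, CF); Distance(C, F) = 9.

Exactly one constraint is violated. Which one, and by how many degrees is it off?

Perpendicular(DC, CF) — off by 6.60°.

L = (0.00, 0.00) ✓; LD at 60.60° ✓; |LD| = 54.10 ✓; ∠LDC = 133.0° ✓; |DC| = 17.00 ✓; ∠(DC, CF) = 83.40° ✗; |CF| = 9.000 ✓.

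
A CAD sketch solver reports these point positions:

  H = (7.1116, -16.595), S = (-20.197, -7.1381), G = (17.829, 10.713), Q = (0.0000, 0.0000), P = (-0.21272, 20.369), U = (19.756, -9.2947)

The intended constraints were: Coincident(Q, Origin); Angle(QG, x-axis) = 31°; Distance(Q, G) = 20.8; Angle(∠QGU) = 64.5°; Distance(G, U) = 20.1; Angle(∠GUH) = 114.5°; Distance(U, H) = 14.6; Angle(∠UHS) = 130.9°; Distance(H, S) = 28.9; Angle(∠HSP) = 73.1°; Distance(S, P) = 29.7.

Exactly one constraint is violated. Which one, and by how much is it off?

Distance(S, P) = 29.7 — off by 4.30.

Q = (0.00, 0.00) ✓; QG at 31.00° ✓; |QG| = 20.80 ✓; ∠QGU = 64.50° ✓; |GU| = 20.10 ✓; ∠GUH = 114.5° ✓; |UH| = 14.60 ✓; ∠UHS = 130.9° ✓; |HS| = 28.90 ✓; ∠HSP = 73.10° ✓; |SP| = 34.00 ✗.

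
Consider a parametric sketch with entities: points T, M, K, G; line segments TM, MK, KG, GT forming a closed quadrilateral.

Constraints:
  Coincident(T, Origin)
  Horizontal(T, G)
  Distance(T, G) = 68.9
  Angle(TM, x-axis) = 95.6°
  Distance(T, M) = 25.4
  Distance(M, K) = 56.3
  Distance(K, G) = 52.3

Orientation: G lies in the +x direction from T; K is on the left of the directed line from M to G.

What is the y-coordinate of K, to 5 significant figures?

48.321

Checks: |MK| = 56.30 ✓; |KG| = 52.30 ✓.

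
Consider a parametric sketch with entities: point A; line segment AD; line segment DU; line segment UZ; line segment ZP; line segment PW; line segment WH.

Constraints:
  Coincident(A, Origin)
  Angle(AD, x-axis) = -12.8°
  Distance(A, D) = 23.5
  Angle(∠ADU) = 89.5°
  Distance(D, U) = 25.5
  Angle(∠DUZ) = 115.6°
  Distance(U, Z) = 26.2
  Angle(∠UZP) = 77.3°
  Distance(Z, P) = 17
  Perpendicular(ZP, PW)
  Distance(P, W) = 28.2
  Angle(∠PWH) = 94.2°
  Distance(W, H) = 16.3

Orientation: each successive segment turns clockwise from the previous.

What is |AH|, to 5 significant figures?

40.795

A is at the origin; AD runs at -12.8° with length 23.5, so D = (22.916, -5.2064). ∠ADU = 89.5° gives DU at -103.30° from the x-axis; with |DU| = 25.5, U = (17.050, -30.022). ∠DUZ = 115.6° gives UZ at -167.70° from the x-axis; with |UZ| = 26.2, Z = (-8.5489, -35.604). ∠UZP = 77.3° gives ZP at 89.600° from the x-axis; with |ZP| = 17.0, P = (-8.4302, -18.604). ZP is perpendicular to PW, so PW runs at -0.40000°; with |PW| = 28.2, W = (19.769, -18.801). ∠PWH = 94.2° gives WH at -86.200° from the x-axis; with |WH| = 16.3, H = (20.849, -35.065). Then |AH| = |H − A| = 40.795.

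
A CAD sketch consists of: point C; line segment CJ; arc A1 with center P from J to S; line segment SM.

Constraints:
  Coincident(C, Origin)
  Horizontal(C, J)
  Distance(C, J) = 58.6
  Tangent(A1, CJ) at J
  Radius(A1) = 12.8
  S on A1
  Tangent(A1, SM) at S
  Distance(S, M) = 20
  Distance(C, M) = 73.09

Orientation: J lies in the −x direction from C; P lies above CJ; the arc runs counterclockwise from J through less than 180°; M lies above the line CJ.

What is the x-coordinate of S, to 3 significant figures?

-49.5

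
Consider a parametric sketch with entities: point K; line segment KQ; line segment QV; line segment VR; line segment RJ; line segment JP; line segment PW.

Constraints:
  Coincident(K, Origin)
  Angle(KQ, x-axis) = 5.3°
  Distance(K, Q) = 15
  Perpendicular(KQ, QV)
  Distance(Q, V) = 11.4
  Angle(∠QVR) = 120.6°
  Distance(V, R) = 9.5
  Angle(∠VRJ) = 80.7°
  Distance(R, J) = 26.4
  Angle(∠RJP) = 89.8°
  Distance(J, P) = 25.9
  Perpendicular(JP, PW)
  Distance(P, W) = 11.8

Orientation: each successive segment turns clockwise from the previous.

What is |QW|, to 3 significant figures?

12.6

K is at the origin; KQ runs at 5.3° with length 15.0, so Q = (14.9, 1.39). KQ ⟂ QV, so QV runs at -84.7°; with |QV| = 11.4, V = (16.0, -9.97). ∠QVR = 120.6° gives VR at -144° from the x-axis; with |VR| = 9.5, R = (8.29, -15.5). ∠VRJ = 80.7° gives RJ at 117° from the x-axis; with |RJ| = 26.4, J = (-3.53, 8.07). ∠RJP = 89.8° gives JP at 26.4° from the x-axis; with |JP| = 25.9, P = (19.7, 19.6). JP is perpendicular to PW, so PW runs at -63.6°; with |PW| = 11.8, W = (24.9, 9.02). Then |QW| = |W − Q| = 12.6.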